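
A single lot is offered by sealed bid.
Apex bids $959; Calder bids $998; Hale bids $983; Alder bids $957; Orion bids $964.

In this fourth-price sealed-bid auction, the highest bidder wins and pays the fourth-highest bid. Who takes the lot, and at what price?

Rule: the highest bidder wins and pays the fourth-highest bid.
Sorting bids: 998 (Calder) > 983 (Hale) > 964 (Orion) > 959 (Apex) > 957 (Alder)
Calder is highest; pays the fourth-highest bid, $959.

Calder pays $959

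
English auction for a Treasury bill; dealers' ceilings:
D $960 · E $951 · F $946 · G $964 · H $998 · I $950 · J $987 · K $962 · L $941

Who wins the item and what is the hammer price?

Rule: the price rises until one bidder remains; the winner pays the price at which the last rival dropped out.
Sorting limits: 998 (H) > 987 (J) > 964 (G) > 962 (K) > 960 (D) > 951 (E) > …
Bidding ends when J exits at $987; H takes it.

H wins at $987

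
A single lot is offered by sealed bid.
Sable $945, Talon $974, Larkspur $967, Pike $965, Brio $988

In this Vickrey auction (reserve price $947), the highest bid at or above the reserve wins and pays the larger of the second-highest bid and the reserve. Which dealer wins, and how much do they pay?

Rule: the highest bid at or above the reserve wins and pays the larger of the second-highest bid and the reserve.
Bids in order: 988 (Brio) > 974 (Talon) > 967 (Larkspur) > 965 (Pike) > 945 (Sable)
Highest eligible bid: Brio at $988.
max(second-highest $974, reserve $947) = $974; the reserve does not bind.

Brio pays $974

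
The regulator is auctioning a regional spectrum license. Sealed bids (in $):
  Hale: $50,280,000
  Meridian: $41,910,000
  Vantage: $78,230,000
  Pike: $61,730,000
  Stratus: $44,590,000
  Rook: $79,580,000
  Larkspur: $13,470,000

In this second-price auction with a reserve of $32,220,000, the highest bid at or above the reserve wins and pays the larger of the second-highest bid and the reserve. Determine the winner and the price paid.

Second-price auction with a reserve of $32,220,000: the highest bid at or above the reserve wins and pays the larger of the second-highest bid and the reserve.
Sorting bids: 79,580,000 (Rook) > 78,230,000 (Vantage) > 61,730,000 (Pike) > 50,280,000 (Hale) > 44,590,000 (Stratus) > 41,910,000 (Meridian) > …
Rook has the top bid at or above the reserve ($79,580,000).
max(second-highest $78,230,000, reserve $32,220,000) = $78,230,000; the reserve does not bind.

Rook pays $78,230,000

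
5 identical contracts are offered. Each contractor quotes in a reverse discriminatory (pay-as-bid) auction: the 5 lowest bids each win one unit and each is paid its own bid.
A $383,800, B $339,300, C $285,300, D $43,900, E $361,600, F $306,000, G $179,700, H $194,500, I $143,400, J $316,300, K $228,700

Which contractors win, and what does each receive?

D $43,900, I $143,400, G $179,700, H $194,500, K $228,700

Bids ranked low→high: 43,900 (D), 143,400 (I), 179,700 (G), 194,500 (H), 228,700 (K), 285,300 (C), 306,000 (F), …
Winners (5 units): D, I, G, H, K.
Each winner is paid its own bid: D $43,900, I $143,400, G $179,700, H $194,500, K $228,700.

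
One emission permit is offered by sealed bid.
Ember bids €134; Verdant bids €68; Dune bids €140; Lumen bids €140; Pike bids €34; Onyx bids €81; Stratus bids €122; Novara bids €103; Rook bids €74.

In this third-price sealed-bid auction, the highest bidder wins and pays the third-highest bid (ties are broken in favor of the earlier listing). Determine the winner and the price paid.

Bids ranked: 140 (Dune) > 140 (Lumen) > 134 (Ember) > 122 (Stratus) > 103 (Novara) > 81 (Onyx) > …
Tie at €140 → Dune wins by tie-break.
Dune wins; payment is bid #3 in the ranking = €134.

Dune pays €134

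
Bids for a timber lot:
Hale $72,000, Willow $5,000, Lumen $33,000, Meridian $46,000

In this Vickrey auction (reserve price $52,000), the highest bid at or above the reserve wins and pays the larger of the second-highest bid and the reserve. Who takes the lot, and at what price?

Hale pays $52,000

Rule: the highest bid at or above the reserve wins and pays the larger of the second-highest bid and the reserve.
Bids ranked: 72,000 (Hale) > 46,000 (Meridian) > 33,000 (Lumen) > 5,000 (Willow)
Hale has the top bid at or above the reserve ($72,000).
max(second-highest $46,000, reserve $52,000) = $52,000.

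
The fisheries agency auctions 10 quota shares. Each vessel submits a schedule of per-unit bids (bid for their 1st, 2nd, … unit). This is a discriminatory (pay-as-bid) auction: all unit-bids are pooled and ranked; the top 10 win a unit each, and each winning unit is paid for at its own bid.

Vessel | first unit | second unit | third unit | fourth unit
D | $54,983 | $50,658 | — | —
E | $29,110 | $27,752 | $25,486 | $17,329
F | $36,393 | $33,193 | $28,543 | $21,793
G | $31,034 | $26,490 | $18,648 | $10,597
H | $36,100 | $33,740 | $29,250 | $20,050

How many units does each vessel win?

D 2, E 1, F 3, G 1, H 3

All unit-bids, highest first — top 10: 54,983 (D-1), 50,658 (D-2), 36,393 (F-1), 36,100 (H-1), 33,740 (H-2), 33,193 (F-2), 31,034 (G-1), 29,250 (H-3), 29,110 (E-1), 28,543 (F-3)
Next rejected bid: $27,752 (not a price — pay-as-bid).
Allocation: D 2, E 1, F 3, G 1, H 3.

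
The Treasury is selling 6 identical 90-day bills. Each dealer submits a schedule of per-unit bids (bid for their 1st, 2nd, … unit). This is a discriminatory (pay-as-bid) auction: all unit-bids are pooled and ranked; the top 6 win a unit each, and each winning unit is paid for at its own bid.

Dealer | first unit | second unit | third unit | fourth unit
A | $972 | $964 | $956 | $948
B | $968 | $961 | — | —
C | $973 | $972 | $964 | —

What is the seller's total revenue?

All unit-bids, highest first — top 6: 973 (C-1), 972 (A-1), 972 (C-2), 968 (B-1), 964 (A-2), 964 (C-3)
Next rejected bid: $961 (not a price — pay-as-bid).
Each winning unit pays its own bid.
Revenue = 973 + 972 + 972 + 968 + 964 + 964 = $5,813.

Total revenue: $5,813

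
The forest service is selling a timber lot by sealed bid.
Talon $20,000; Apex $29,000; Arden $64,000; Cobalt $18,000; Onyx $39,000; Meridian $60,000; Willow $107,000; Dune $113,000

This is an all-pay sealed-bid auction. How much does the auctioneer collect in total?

Bids ranked: 113,000 (Dune) > 107,000 (Willow) > 64,000 (Arden) > 60,000 (Meridian) > 39,000 (Onyx) > 29,000 (Apex) > …
Dune wins with the top bid; all bids are sunk regardless.
Every bidder forfeits their bid regardless of winning.
Revenue = 20,000 + 29,000 + 64,000 + 18,000 + 39,000 + 60,000 + 107,000 + 113,000 = $450,000.

Total revenue: $450,000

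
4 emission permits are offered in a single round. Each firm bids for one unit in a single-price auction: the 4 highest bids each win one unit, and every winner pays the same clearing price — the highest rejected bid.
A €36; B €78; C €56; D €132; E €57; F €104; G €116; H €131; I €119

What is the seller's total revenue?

Total revenue: €416

Sorting: 132 (D), 131 (H), 119 (I), 116 (G), 104 (F), 78 (B), …
The 4 highest are D, H, I, G.
Clearing price = highest rejected bid = €104.
Total revenue = 4 × €104 = €416.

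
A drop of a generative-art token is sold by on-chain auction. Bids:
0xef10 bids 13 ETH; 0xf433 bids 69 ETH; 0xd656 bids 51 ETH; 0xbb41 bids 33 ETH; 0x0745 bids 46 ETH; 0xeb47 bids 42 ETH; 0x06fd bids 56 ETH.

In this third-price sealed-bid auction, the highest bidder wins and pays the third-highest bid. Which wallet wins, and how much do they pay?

Third-price sealed-bid auction: the highest bidder wins and pays the third-highest bid.
Sorting bids: 69 (0xf433) > 56 (0x06fd) > 51 (0xd656) > 46 (0x0745) > 42 (0xeb47) > 33 (0xbb41) > …
0xf433 wins; payment is bid #3 in the ranking = 51 ETH.

0xf433 pays 51 ETH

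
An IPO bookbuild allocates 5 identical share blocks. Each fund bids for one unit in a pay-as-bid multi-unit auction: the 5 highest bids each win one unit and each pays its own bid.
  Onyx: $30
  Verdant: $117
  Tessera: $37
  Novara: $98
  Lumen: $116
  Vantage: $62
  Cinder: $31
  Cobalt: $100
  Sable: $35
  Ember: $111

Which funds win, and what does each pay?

Verdant $117, Lumen $116, Ember $111, Cobalt $100, Novara $98

Bids ranked high→low: 117 (Verdant), 116 (Lumen), 111 (Ember), 100 (Cobalt), 98 (Novara), 62 (Vantage), 37 (Tessera), …
The 5 highest are Verdant, Lumen, Ember, Cobalt, Novara.
Each winner pays its own bid: Verdant $117, Lumen $116, Ember $111, Cobalt $100, Novara $98.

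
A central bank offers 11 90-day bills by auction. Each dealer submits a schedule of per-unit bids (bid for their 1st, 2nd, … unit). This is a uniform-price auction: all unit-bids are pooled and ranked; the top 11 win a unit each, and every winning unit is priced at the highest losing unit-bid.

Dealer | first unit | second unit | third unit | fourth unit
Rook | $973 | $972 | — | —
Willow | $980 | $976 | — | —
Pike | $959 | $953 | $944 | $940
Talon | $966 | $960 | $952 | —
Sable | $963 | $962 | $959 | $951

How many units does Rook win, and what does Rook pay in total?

Pooled unit-bids ranked (top 11): 980 (Willow-1), 976 (Willow-2), 973 (Rook-1), 972 (Rook-2), 966 (Talon-1), 963 (Sable-1), 962 (Sable-2), 960 (Talon-2), 959 (Pike-1), 959 (Sable-3), 953 (Pike-2)
First bid not allocated: $952.
Rook wins 2 unit(s) at $952 each.

Rook: 2 units, pays $1,904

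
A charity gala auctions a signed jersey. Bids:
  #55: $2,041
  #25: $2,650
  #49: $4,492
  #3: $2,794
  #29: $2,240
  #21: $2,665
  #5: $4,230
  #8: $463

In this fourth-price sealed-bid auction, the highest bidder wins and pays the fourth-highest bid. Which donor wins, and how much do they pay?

Rule: the highest bidder wins and pays the fourth-highest bid.
Bids in order: 4,492 (#49) > 4,230 (#5) > 2,794 (#3) > 2,665 (#21) > 2,650 (#25) > 2,240 (#29) > …
#49 is highest; pays the fourth-highest bid, $2,665.

#49 pays $2,665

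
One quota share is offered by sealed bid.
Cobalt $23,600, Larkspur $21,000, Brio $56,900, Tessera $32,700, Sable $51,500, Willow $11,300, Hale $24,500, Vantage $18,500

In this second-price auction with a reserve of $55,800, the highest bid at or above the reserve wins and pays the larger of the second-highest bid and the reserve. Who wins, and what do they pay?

Bids ranked: 56,900 (Brio) > 51,500 (Sable) > 32,700 (Tessera) > 24,500 (Hale) > 23,600 (Cobalt) > 21,000 (Larkspur) > …
Brio has the top bid at or above the reserve ($56,900).
Second-highest bid $51,500 is below the reserve $55,800, so the reserve binds → payment $55,800.

Brio pays $55,800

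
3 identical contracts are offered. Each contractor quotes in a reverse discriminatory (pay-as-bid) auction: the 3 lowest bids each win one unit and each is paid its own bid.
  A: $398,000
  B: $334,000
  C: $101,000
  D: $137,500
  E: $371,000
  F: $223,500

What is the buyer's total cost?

Total cost: $462,000

Ordering the bids: 101,000 (C), 137,500 (D), 223,500 (F), 334,000 (B), 371,000 (E), …
The 3 lowest are C, D, F.
Total cost = 101,000 + 137,500 + 223,500 = $462,000.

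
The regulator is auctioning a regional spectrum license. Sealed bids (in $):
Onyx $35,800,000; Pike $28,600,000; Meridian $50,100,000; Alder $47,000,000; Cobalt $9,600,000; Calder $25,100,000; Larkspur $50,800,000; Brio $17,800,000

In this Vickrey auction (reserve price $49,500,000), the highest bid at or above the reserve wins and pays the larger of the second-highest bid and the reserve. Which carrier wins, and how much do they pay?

Bids in order: 50,800,000 (Larkspur) > 50,100,000 (Meridian) > 47,000,000 (Alder) > 35,800,000 (Onyx) > 28,600,000 (Pike) > 25,100,000 (Calder) > …
Larkspur has the top bid at or above the reserve ($50,800,000).
Second-highest bid $50,100,000 exceeds the reserve $49,500,000 → payment $50,100,000.

Larkspur pays $50,100,000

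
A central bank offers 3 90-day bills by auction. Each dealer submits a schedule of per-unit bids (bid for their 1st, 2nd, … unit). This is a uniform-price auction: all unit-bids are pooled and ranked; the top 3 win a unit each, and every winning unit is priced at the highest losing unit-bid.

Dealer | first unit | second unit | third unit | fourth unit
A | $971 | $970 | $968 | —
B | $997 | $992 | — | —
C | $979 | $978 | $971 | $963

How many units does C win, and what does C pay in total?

All unit-bids, highest first — top 3: 997 (B-1), 992 (B-2), 979 (C-1)
The (k+1)-th unit-bid is $978.
C wins 1 unit(s) at $978 each.

C: 1 unit, pays $978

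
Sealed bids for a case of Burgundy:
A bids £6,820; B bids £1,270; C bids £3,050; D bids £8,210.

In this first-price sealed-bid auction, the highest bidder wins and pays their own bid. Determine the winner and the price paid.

Bids ranked: 8,210 (D) > 6,820 (A) > 3,050 (C) > 1,270 (B)
D has the highest bid and pays exactly that: £8,210.

D pays £8,210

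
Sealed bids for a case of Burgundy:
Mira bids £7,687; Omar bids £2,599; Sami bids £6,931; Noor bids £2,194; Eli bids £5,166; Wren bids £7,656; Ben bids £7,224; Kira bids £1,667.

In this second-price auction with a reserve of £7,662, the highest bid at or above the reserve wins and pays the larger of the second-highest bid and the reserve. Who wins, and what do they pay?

Second-price auction with a reserve of £7,662: the highest bid at or above the reserve wins and pays the larger of the second-highest bid and the reserve.
Bids in order: 7,687 (Mira) > 7,656 (Wren) > 7,224 (Ben) > 6,931 (Sami) > 5,166 (Eli) > 2,599 (Omar) > …
Mira has the top bid at or above the reserve (£7,687).
max(second-highest £7,656, reserve £7,662) = £7,662.

Mira pays £7,662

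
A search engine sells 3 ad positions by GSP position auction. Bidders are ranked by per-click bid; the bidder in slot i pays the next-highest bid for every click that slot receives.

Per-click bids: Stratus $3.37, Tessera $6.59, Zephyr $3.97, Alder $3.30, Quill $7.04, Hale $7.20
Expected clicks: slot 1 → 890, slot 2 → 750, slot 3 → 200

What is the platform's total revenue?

Total revenue: $12002.10

Per-click bids in order: $7.20 (Hale) > $7.04 (Quill) > $6.59 (Tessera) > $3.97 (Zephyr) > …
Slot 1: Hale pays $7.04 × 890 = $6265.60
Slot 2: Quill pays $6.59 × 750 = $4942.50
Slot 3: Tessera pays $3.97 × 200 = $794.00
Total = $12002.10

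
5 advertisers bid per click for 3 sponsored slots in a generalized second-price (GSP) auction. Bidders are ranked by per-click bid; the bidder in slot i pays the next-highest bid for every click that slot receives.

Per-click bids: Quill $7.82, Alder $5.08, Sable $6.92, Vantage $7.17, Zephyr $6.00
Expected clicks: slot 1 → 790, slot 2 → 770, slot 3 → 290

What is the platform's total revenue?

Ranked by bid: $7.82 (Quill) > $7.17 (Vantage) > $6.92 (Sable) > $6.00 (Zephyr) > …
Slot 1: Quill pays $7.17 × 790 = $5664.30
Slot 2: Vantage pays $6.92 × 770 = $5328.40
Slot 3: Sable pays $6.00 × 290 = $1740.00
Total = $12732.70

Total revenue: $12732.70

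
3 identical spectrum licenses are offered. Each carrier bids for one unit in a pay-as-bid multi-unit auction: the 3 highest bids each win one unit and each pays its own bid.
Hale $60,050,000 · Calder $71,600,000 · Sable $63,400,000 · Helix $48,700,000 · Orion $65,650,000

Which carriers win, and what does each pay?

Ordering the bids: 71,600,000 (Calder), 65,650,000 (Orion), 63,400,000 (Sable), 60,050,000 (Hale), 48,700,000 (Helix)
Top 3: Calder, Orion, Sable.
Each winner pays its own bid: Calder $71,600,000, Orion $65,650,000, Sable $63,400,000.

Calder $71,600,000, Orion $65,650,000, Sable $63,400,000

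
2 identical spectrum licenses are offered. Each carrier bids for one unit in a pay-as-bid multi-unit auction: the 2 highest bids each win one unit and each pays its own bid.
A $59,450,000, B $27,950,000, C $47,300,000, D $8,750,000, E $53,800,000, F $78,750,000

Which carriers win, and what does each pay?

Sorting: 78,750,000 (F), 59,450,000 (A), 53,800,000 (E), 47,300,000 (C), …
Top 2: F, A.
Each winner pays its own bid: F $78,750,000, A $59,450,000.

F $78,750,000, A $59,450,000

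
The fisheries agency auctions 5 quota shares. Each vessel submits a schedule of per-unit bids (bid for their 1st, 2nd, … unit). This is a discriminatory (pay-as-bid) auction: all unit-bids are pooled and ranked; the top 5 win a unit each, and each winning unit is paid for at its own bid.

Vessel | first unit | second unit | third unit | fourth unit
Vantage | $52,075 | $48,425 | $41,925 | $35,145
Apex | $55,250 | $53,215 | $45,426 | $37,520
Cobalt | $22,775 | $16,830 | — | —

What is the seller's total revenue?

Total revenue: $254,391

Merging the schedules and taking the best 5: 55,250 (Apex-1), 53,215 (Apex-2), 52,075 (Vantage-1), 48,425 (Vantage-2), 45,426 (Apex-3)
Next rejected bid: $41,925 (not a price — pay-as-bid).
Each winning unit pays its own bid.
Revenue = 55,250 + 53,215 + 52,075 + 48,425 + 45,426 = $254,391.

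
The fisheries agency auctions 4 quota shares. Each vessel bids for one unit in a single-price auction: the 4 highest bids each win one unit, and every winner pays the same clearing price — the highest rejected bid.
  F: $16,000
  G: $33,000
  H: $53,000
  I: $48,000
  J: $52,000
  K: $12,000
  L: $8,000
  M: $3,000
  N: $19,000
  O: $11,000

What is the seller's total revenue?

Ordering the bids: 53,000 (H), 52,000 (J), 48,000 (I), 33,000 (G), 19,000 (N), 16,000 (F), …
The 4 highest are H, J, I, G.
Clearing price = highest rejected bid = $19,000.
Total revenue = 4 × $19,000 = $76,000.

Total revenue: $76,000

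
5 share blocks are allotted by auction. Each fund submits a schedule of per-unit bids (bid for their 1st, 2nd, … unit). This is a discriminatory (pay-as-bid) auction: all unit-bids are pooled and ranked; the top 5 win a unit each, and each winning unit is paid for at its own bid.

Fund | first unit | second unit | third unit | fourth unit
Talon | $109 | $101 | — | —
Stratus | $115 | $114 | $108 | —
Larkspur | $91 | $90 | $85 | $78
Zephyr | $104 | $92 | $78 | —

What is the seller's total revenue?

Total revenue: $550

Pooled unit-bids ranked (top 5): 115 (Stratus-1), 114 (Stratus-2), 109 (Talon-1), 108 (Stratus-3), 104 (Zephyr-1)
Next rejected bid: $101 (not a price — pay-as-bid).
Each winning unit pays its own bid.
Revenue = 115 + 114 + 109 + 108 + 104 = $550.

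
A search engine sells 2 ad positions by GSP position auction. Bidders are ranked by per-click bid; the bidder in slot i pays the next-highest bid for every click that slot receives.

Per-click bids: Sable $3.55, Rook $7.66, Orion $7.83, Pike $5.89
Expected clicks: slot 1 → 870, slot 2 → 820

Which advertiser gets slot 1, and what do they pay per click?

Ranked by bid: $7.83 (Orion) > $7.66 (Rook) > $5.89 (Pike) > …
Slot 1 goes to the first-ranked bidder, Orion, who pays the next bid down: $7.66/click.

Orion; $7.66 per click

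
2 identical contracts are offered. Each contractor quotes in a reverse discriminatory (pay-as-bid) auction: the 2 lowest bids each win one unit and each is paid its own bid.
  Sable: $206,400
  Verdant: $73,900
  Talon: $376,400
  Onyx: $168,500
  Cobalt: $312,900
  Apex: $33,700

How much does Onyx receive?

Sorting: 33,700 (Apex), 73,900 (Verdant), 168,500 (Onyx), 206,400 (Sable), …
The 2 lowest are Apex, Verdant.
Onyx does not win → $0.

Onyx is paid $0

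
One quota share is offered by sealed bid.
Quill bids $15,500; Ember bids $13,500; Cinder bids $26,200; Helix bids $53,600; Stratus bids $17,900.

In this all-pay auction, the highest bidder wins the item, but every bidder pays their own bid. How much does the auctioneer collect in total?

Total revenue: $126,700

Bids in order: 53,600 (Helix) > 26,200 (Cinder) > 17,900 (Stratus) > 15,500 (Quill) > 13,500 (Ember)
Every bidder forfeits their bid regardless of winning.
Revenue = 15,500 + 13,500 + 26,200 + 53,600 + 17,900 = $126,700.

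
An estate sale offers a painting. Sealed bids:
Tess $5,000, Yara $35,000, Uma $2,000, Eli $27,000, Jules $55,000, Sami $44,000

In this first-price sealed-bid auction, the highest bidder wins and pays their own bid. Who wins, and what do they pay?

Jules pays $55,000

Bids ranked: 55,000 (Jules) > 44,000 (Sami) > 35,000 (Yara) > 27,000 (Eli) > 5,000 (Tess) > 2,000 (Uma)
Jules has the highest bid and pays exactly that: $55,000.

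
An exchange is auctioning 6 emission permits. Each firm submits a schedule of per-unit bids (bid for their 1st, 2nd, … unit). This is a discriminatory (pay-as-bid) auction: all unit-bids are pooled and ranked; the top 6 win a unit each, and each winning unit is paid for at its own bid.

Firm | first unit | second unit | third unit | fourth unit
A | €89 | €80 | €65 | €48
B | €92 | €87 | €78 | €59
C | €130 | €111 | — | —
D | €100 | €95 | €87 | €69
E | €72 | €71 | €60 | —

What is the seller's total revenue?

Merging the schedules and taking the best 6: 130 (C-1), 111 (C-2), 100 (D-1), 95 (D-2), 92 (B-1), 89 (A-1)
Next rejected bid: €87 (not a price — pay-as-bid).
Each winning unit pays its own bid.
Revenue = 130 + 111 + 100 + 95 + 92 + 89 = €617.

Total revenue: €617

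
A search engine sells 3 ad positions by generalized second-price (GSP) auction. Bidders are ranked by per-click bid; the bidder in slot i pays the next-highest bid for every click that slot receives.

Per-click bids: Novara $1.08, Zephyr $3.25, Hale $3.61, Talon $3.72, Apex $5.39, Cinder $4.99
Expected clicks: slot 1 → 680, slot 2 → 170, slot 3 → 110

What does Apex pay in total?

Apex pays $3393.20

Sorting advertisers: $5.39 (Apex) > $4.99 (Cinder) > $3.72 (Talon) > $3.61 (Hale) > …
Apex holds slot 1 → pays next bid $4.99 × 680 clicks = $3393.20.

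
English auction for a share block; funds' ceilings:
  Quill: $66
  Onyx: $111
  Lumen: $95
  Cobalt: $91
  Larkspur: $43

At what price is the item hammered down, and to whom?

Onyx wins at $95

Open ascending-bid auction: the price rises until one bidder remains; the winner pays the price at which the last rival dropped out.
Sorting limits: 111 (Onyx) > 95 (Lumen) > 91 (Cobalt) > 66 (Quill) > 43 (Larkspur)
Once the price passes $95, only Onyx is left; the hammer falls at Lumen's limit of $95.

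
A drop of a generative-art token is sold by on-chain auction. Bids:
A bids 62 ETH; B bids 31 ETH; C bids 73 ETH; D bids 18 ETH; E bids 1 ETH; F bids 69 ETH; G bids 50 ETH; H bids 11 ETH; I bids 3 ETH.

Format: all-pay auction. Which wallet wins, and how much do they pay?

Rule: the highest bidder wins the item, but every bidder pays their own bid.
Bids in order: 73 (C) > 69 (F) > 62 (A) > 50 (G) > 31 (B) > 18 (D) > …
C is highest and takes the item; every bidder forfeits their bid.

C pays 73 ETH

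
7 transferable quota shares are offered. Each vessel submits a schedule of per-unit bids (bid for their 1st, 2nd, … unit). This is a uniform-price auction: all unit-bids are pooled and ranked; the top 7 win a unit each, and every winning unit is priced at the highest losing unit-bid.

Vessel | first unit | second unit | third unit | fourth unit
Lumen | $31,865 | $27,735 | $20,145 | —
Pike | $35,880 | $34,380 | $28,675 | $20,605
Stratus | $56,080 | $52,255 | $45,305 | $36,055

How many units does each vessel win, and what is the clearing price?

Lumen 1, Pike 2, Stratus 4; clearing price $28,675

All unit-bids, highest first — top 7: 56,080 (Stratus-1), 52,255 (Stratus-2), 45,305 (Stratus-3), 36,055 (Stratus-4), 35,880 (Pike-1), 34,380 (Pike-2), 31,865 (Lumen-1)
Highest rejected unit-bid = $28,675.
Allocation: Lumen 1, Pike 2, Stratus 4.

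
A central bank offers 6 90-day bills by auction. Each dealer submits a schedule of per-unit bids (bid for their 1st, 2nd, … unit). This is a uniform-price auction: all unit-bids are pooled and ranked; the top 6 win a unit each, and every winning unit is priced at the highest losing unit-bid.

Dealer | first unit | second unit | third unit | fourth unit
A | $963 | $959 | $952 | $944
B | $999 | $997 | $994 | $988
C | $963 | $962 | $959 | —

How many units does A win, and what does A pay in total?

A: 1 unit, pays $962

All unit-bids, highest first — top 6: 999 (B-1), 997 (B-2), 994 (B-3), 988 (B-4), 963 (A-1), 963 (C-1)
First bid not allocated: $962.
A wins 1 unit(s) at $962 each.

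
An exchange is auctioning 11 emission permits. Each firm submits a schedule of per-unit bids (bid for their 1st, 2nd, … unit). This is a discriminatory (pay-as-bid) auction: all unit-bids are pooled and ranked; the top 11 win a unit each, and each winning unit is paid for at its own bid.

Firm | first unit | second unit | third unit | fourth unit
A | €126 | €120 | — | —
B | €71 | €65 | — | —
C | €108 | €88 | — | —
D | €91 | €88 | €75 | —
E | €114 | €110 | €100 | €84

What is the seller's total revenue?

Total revenue: €1,104

Merging the schedules and taking the best 11: 126 (A-1), 120 (A-2), 114 (E-1), 110 (E-2), 108 (C-1), 100 (E-3), 91 (D-1), 88 (C-2), 88 (D-2), 84 (E-4), 75 (D-3)
Next rejected bid: €71 (not a price — pay-as-bid).
Each winning unit pays its own bid.
Revenue = 126 + 120 + 114 + 110 + 108 + 100 + 91 + 88 + 88 + 84 + 75 = €1,104.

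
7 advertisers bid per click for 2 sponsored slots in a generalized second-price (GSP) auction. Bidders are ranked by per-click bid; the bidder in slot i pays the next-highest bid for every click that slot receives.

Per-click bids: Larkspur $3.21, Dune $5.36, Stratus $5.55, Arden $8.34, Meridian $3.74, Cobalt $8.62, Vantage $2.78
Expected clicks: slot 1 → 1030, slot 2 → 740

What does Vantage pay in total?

Vantage pays $0.00

Ranked by bid: $8.62 (Cobalt) > $8.34 (Arden) > $5.55 (Stratus) > …
Vantage ranks below slot 2 → no slot, pays nothing.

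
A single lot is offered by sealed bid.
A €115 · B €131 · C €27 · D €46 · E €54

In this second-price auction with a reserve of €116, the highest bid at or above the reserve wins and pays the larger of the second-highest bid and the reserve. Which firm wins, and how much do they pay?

B pays €116

Bids ranked: 131 (B) > 115 (A) > 54 (E) > 46 (D) > 27 (C)
B has the top bid at or above the reserve (€131).
Second-highest bid €115 is below the reserve €116, so the reserve binds → payment €116.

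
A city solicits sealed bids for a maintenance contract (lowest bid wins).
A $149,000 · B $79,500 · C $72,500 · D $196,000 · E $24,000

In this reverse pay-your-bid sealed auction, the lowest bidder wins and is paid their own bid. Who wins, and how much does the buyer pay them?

Rule: the lowest bidder wins and is paid their own bid.
Bids in order: 24,000 (E) < 72,500 (C) < 79,500 (B) < 149,000 (A) < 196,000 (D)
E has the lowest bid and is paid exactly that: $24,000.

E is paid $24,000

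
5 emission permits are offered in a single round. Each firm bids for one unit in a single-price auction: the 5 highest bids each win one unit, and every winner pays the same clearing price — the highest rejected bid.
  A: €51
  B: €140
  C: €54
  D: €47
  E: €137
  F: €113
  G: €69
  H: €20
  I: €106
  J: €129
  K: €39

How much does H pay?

Ordering the bids: 140 (B), 137 (E), 129 (J), 113 (F), 106 (I), 69 (G), 54 (C), …
Winners (5 units): B, E, J, F, I.
First losing bid is G's €69, which sets the uniform price.
H does not win → pays €0.

H pays €0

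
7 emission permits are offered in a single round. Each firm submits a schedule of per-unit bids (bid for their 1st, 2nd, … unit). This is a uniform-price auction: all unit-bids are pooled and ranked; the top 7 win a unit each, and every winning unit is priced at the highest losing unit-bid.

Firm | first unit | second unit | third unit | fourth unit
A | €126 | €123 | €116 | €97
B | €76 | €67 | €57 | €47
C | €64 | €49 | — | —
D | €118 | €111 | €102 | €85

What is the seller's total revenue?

Total revenue: €595

All unit-bids, highest first — top 7: 126 (A-1), 123 (A-2), 118 (D-1), 116 (A-3), 111 (D-2), 102 (D-3), 97 (A-4)
First bid not allocated: €85.
Allocation: A 4, D 3. Every unit priced at €85.
Revenue = 7 × 85 = €595.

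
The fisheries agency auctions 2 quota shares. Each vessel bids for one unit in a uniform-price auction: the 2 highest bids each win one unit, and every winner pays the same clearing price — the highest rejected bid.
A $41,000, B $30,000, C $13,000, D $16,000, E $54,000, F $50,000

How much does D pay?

Bids ranked high→low: 54,000 (E), 50,000 (F), 41,000 (A), 30,000 (B), …
The 2 highest are E, F.
First losing bid is A's $41,000, which sets the uniform price.
D does not win → pays $0.

D pays $0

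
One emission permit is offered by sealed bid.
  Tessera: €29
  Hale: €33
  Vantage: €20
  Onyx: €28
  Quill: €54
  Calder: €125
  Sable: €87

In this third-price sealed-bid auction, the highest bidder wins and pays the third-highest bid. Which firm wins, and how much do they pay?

Rule: the highest bidder wins and pays the third-highest bid.
Bids in order: 125 (Calder) > 87 (Sable) > 54 (Quill) > 33 (Hale) > 29 (Tessera) > 28 (Onyx) > …
Calder is highest; pays the third-highest bid, €54.

Calder pays €54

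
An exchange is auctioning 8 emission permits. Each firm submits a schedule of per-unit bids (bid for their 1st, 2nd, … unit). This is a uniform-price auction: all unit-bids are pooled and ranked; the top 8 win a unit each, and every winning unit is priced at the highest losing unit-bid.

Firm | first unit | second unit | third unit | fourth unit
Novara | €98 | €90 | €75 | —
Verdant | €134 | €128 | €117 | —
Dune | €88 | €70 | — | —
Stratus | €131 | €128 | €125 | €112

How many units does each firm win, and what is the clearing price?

Novara 1, Stratus 4, Verdant 3; clearing price €90

Merging the schedules and taking the best 8: 134 (Verdant-1), 131 (Stratus-1), 128 (Verdant-2), 128 (Stratus-2), 125 (Stratus-3), 117 (Verdant-3), 112 (Stratus-4), 98 (Novara-1)
The (k+1)-th unit-bid is €90.
Allocation: Novara 1, Stratus 4, Verdant 3.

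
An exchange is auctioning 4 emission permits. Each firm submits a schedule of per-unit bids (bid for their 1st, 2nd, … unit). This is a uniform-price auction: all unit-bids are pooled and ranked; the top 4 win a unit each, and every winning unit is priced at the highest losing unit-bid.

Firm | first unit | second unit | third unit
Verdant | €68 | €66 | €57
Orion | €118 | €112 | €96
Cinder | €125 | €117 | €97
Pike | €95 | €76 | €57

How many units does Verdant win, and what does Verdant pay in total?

Verdant: 0 units, pays €0

All unit-bids, highest first — top 4: 125 (Cinder-1), 118 (Orion-1), 117 (Cinder-2), 112 (Orion-2)
Highest rejected unit-bid = €97.
Verdant wins 0 unit(s) at €97 each.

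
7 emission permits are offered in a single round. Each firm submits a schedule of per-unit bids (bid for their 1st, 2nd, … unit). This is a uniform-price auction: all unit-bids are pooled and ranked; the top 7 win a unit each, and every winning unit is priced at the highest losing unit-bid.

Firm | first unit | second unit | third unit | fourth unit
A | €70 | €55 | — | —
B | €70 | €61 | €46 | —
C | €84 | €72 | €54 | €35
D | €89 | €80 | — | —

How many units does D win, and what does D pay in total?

Merging the schedules and taking the best 7: 89 (D-1), 84 (C-1), 80 (D-2), 72 (C-2), 70 (A-1), 70 (B-1), 61 (B-2)
First bid not allocated: €55.
D wins 2 unit(s) at €55 each.

D: 2 units, pays €110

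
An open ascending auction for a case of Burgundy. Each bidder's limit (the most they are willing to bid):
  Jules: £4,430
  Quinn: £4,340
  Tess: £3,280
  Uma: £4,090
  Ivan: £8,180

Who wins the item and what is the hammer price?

Ivan wins at £4,430

Limits ranked: 8,180 (Ivan) > 4,430 (Jules) > 4,340 (Quinn) > 4,090 (Uma) > 3,280 (Tess)
Bidding ends when Jules exits at £4,430; Ivan takes it.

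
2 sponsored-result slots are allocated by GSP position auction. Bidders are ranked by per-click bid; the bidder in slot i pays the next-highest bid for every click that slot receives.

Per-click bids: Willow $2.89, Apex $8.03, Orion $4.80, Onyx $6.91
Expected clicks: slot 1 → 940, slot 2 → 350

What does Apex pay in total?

Sorting advertisers: $8.03 (Apex) > $6.91 (Onyx) > $4.80 (Orion) > …
Apex holds slot 1 → pays next bid $6.91 × 940 clicks = $6495.40.

Apex pays $6495.40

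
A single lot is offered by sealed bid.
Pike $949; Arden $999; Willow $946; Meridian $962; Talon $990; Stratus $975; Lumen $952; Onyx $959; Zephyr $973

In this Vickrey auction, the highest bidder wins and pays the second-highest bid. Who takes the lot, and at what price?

Bids ranked: 999 (Arden) > 990 (Talon) > 975 (Stratus) > 973 (Zephyr) > 962 (Meridian) > 959 (Onyx) > …
Second-price: Arden pays Talon's bid of $990.

Arden pays $990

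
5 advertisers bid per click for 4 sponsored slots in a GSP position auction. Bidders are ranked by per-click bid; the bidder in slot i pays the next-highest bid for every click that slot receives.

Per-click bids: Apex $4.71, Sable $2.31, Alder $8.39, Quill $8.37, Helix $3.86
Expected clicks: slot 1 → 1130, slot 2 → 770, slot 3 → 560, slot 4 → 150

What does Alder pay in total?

Per-click bids in order: $8.39 (Alder) > $8.37 (Quill) > $4.71 (Apex) > $3.86 (Helix) > $2.31 (Sable)
Alder holds slot 1 → pays next bid $8.37 × 1130 clicks = $9458.10.

Alder pays $9458.10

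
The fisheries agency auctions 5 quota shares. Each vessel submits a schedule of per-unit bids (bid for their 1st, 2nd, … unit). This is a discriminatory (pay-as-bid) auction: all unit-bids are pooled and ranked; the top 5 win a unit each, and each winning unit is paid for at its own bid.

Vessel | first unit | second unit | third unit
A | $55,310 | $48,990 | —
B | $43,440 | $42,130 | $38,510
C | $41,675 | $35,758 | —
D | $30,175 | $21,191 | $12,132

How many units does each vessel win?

A 2, B 2, C 1

Merging the schedules and taking the best 5: 55,310 (A-1), 48,990 (A-2), 43,440 (B-1), 42,130 (B-2), 41,675 (C-1)
Next rejected bid: $38,510 (not a price — pay-as-bid).
Allocation: A 2, B 2, C 1.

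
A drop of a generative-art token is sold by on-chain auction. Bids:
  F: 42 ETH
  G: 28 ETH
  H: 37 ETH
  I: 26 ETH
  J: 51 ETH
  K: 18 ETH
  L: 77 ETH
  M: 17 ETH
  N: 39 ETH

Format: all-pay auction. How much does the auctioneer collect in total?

Rule: the highest bidder wins the item, but every bidder pays their own bid.
Sorting bids: 77 (L) > 51 (J) > 42 (F) > 39 (N) > 37 (H) > 28 (G) > …
Every bidder forfeits their bid regardless of winning.
Revenue = 42 + 28 + 37 + 26 + 51 + 18 + 77 + 17 + 39 = 335 ETH.

Total revenue: 335 ETH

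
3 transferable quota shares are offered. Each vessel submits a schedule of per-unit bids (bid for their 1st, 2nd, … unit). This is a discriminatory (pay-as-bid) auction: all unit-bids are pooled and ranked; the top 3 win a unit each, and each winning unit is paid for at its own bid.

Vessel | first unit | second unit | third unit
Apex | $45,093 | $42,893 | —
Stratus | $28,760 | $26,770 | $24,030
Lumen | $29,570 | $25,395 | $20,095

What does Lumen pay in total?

Merging the schedules and taking the best 3: 45,093 (Apex-1), 42,893 (Apex-2), 29,570 (Lumen-1)
Next rejected bid: $28,760 (not a price — pay-as-bid).
Lumen's winning unit-bids: 29,570 = $29,570.

Lumen pays $29,570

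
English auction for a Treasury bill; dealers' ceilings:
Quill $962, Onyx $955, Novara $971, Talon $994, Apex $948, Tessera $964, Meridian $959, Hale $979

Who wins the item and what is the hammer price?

Limits in order: 994 (Talon) > 979 (Hale) > 971 (Novara) > 964 (Tessera) > 962 (Quill) > 959 (Meridian) > …
Bidding ends when Hale exits at $979; Talon takes it.

Talon wins at $979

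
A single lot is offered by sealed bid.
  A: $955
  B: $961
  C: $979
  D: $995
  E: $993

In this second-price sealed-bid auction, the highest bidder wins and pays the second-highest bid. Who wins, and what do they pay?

D pays $993

Sorting bids: 995 (D) > 993 (E) > 979 (C) > 961 (B) > 955 (A)
D is highest; pays the second-highest bid, $993.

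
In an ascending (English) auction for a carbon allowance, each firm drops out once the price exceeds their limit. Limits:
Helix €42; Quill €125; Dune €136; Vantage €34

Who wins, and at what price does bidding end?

Sorting limits: 136 (Dune) > 125 (Quill) > 42 (Helix) > 34 (Vantage)
Bidding ends when Quill exits at €125; Dune takes it.

Dune wins at €125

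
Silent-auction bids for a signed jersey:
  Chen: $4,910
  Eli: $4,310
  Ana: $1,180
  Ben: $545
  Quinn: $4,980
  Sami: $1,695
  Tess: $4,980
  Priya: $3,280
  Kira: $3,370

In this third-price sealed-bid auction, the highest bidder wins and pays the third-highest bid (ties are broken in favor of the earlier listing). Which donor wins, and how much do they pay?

Quinn pays $4,910

Third-price sealed-bid auction: the highest bidder wins and pays the third-highest bid.
Sorting bids: 4,980 (Quinn) > 4,980 (Tess) > 4,910 (Chen) > 4,310 (Eli) > 3,370 (Kira) > 3,280 (Priya) > …
Quinn and Tess tie at $4,980; tie-break gives it to Quinn.
Quinn is highest; pays the third-highest bid, $4,910.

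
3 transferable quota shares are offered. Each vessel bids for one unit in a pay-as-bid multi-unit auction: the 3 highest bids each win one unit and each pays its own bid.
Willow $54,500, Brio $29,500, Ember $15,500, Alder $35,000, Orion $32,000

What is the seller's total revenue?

Ordering the bids: 54,500 (Willow), 35,000 (Alder), 32,000 (Orion), 29,500 (Brio), 15,500 (Ember)
Top 3: Willow, Alder, Orion.
Total revenue = 54,500 + 35,000 + 32,000 = $121,500.

Total revenue: $121,500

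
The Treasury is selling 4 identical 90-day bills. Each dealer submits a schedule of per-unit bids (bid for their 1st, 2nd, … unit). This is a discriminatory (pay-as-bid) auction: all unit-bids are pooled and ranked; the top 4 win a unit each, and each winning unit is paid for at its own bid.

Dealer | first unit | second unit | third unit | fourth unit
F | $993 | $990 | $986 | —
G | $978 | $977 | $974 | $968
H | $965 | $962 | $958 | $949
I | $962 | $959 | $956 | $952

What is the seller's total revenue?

Total revenue: $3,947

All unit-bids, highest first — top 4: 993 (F-1), 990 (F-2), 986 (F-3), 978 (G-1)
Next rejected bid: $977 (not a price — pay-as-bid).
Each winning unit pays its own bid.
Revenue = 993 + 990 + 986 + 978 = $3,947.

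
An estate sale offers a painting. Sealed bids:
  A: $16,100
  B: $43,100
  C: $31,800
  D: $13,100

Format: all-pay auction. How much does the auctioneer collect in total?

Total revenue: $104,100

Bids in order: 43,100 (B) > 31,800 (C) > 16,100 (A) > 13,100 (D)
B wins with the top bid; all bids are sunk regardless.
Every bidder forfeits their bid regardless of winning.
Revenue = 16,100 + 43,100 + 31,800 + 13,100 = $104,100.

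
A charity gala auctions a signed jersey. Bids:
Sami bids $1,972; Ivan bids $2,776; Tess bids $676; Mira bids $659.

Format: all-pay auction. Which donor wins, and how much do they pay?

Ivan pays $2,776

Bids ranked: 2,776 (Ivan) > 1,972 (Sami) > 676 (Tess) > 659 (Mira)
Ivan wins with the top bid; all bids are sunk regardless.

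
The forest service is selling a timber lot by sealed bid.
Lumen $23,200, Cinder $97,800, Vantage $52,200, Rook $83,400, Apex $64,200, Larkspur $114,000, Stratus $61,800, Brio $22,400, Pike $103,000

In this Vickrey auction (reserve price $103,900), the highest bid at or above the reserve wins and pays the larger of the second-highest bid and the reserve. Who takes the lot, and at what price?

Bids in order: 114,000 (Larkspur) > 103,000 (Pike) > 97,800 (Cinder) > 83,400 (Rook) > 64,200 (Apex) > 61,800 (Stratus) > …
Highest eligible bid: Larkspur at $114,000.
Second-highest bid $103,000 is below the reserve $103,900, so the reserve binds → payment $103,900.

Larkspur pays $103,900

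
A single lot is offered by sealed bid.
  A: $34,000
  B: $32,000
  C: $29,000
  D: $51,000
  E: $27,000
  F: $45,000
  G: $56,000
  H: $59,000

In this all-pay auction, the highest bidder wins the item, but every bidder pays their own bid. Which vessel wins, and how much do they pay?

H pays $59,000

Bids ranked: 59,000 (H) > 56,000 (G) > 51,000 (D) > 45,000 (F) > 34,000 (A) > 32,000 (B) > …
H wins with the top bid; all bids are sunk regardless.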